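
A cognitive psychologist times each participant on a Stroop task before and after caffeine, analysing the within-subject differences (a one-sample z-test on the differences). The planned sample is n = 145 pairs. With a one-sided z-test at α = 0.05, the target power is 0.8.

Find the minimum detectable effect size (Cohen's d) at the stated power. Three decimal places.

Required noncentrality: δ = z_{0.05} + z_{0.20} = 1.645 + 0.842 = 2.486.
δ = d·√n ⇒ d = δ/√n = 2.486/√145 = 0.2065.

d ≈ 0.206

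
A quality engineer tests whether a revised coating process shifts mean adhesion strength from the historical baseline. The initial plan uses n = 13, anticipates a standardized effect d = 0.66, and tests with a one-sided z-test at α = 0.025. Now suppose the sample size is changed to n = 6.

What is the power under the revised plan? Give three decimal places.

Power ≈ 0.366

With n = 6: δ = d·√n = 0.66 × √6 = 1.6167. Critical value z_{0.025} = 1.960.
Revised power = P(Z > 1.960 − δ) = Φ(-0.343) = 0.3657.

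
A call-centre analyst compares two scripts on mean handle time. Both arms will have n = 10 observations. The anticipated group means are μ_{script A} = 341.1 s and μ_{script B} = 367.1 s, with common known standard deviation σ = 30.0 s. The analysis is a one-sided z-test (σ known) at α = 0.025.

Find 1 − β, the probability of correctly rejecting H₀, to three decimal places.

Standardized effect: d = |μ_{script A} − μ_{script B}| / σ = |341.1 − 367.1| / 30.0 = 0.8667
Noncentrality parameter: δ = d·√(n/2) = 0.8667 × √(10/2) = 1.9379
One-sided α = 0.025 → critical value z_{0.025} = 1.960.
Power = Φ(δ − 1.960) = Φ(-0.022) = 0.4912.

Power ≈ 0.491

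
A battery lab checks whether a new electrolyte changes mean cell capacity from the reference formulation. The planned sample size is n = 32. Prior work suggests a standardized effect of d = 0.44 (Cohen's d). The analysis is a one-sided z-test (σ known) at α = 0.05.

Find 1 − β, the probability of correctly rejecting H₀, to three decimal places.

Noncentrality parameter: λ = d·√n = 0.44 × √32 = 2.4890
Critical value for a one-sided test at α = 0.05: z_α = 1.645.
Power = P(Z > 1.645 − λ) = Φ(0.844) = 0.8007.

Power ≈ 0.801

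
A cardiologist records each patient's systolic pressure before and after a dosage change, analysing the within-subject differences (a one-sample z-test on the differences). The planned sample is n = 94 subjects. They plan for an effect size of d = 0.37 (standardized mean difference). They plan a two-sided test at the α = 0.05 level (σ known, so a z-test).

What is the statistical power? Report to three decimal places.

Power ≈ 0.948

Noncentrality parameter: δ = d·√n = 0.37 × √94 = 3.5873
Two-sided α = 0.05 → critical value z_{0.025} = 1.960.
Power = Φ(δ − 1.960) + Φ(−δ − 1.960) = Φ(1.627) + Φ(-5.547) = 0.9482 + 0.0000 = 0.9482.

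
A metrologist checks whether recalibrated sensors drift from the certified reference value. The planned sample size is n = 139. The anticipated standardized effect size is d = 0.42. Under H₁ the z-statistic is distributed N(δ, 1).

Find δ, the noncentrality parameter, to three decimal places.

δ = d·√n = 0.42 × √139 = 4.9517

δ ≈ 4.952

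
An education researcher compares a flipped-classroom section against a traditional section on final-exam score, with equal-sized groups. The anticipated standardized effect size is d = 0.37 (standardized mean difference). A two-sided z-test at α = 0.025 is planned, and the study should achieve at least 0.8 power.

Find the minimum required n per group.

For power 0.8 need Φ(δ − z_{0.0125}) = 0.8, so δ = z_{0.0125} + z_{0.20} = 2.241 + 0.842 = 3.083.
(For δ > 0 the lower-tail rejection region contributes negligibly to power, so the one-term inversion is standard.)
δ = d·√(n/2) ⇒ n = 2(δ/d)² = 2 × (3.083 / 0.37)² = 138.86.
Round up to the next whole unit.

n = 139 per group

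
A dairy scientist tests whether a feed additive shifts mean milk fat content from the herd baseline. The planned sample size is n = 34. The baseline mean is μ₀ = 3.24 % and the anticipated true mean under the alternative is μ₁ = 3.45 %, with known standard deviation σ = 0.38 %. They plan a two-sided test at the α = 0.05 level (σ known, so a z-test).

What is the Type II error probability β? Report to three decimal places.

β ≈ 0.103

Standardized effect: d = |μ₁ − μ₀| / σ = |3.45 − 3.24| / 0.38 = 0.5526
Noncentrality parameter: δ = d·√n = 0.5526 × √34 = 3.2224
Two-sided α = 0.05 → critical value z_{0.025} = 1.960.
Power = Φ(δ − 1.960) + Φ(−δ − 1.960) = Φ(1.262) + Φ(-5.182) = 0.8966 + 0.0000 = 0.8966.
Type II error: β = 1 − power = 1 − 0.8966 = 0.1034.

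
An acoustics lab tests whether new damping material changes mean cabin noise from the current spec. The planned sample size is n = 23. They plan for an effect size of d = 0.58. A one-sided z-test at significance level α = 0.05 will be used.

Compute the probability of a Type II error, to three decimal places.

Noncentrality parameter: δ = d·√n = 0.58 × √23 = 2.7816
Critical value for a one-sided test at α = 0.05: z_α = 1.645.
Power = P(Z > 1.645 − δ) = Φ(1.137) = 0.8722.
Type II error: β = 1 − power = 1 − 0.8722 = 0.1278.

β ≈ 0.128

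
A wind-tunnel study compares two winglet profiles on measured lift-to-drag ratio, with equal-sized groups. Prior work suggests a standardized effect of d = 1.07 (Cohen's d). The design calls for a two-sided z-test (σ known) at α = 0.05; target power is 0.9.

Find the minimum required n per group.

n = 19 per group

For power 0.9 need Φ(δ − z_{0.025}) = 0.9, so δ = z_{0.025} + z_{0.10} = 1.960 + 1.282 = 3.242.
(Ignoring the negligible lower-tail rejection probability gives the usual closed-form inversion.)
δ = d·√(n/2) ⇒ n = 2(δ/d)² = 2 × (3.242 / 1.07)² = 18.36.
Round up to the next whole unit.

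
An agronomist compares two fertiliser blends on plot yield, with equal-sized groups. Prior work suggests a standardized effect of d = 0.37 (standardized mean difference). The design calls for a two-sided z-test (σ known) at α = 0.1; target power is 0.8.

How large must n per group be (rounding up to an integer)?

Set Φ(δ − 1.645) = 0.8; then δ − 1.645 = Φ⁻¹(0.8) = 0.842, giving δ = 2.486.
(Ignoring the negligible lower-tail rejection probability gives the usual closed-form inversion.)
δ = d·√(n/2) ⇒ n = 2(δ/d)² = 2 × (2.486 / 0.37)² = 90.32.
Rounding up, n = 91 per group.

n = 91 per group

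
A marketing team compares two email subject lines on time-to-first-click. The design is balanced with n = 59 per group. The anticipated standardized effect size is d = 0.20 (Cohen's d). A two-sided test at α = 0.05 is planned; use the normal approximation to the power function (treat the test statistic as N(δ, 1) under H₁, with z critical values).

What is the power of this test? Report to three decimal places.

Power ≈ 0.192

Noncentrality parameter: δ = d·√(n/2) = 0.20 × √(59/2) = 1.0863
Critical value for a two-sided test at α = 0.05: z_{α/2} = 1.960.
Power = Φ(δ − 1.960) + Φ(−δ − 1.960) = Φ(-0.874) + Φ(-3.046) = 0.1911 + 0.0012 = 0.1923.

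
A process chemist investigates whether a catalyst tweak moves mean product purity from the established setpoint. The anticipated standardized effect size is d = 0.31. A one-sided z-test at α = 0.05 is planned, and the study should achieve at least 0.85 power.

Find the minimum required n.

For power 0.85 need Φ(δ − z_{0.05}) = 0.85, so δ = z_{0.05} + z_{0.15} = 1.645 + 1.036 = 2.681.
δ = d·√n ⇒ n = (δ/d)² = (2.681 / 0.31)² = 74.81.
Round up to the next whole unit.

n = 75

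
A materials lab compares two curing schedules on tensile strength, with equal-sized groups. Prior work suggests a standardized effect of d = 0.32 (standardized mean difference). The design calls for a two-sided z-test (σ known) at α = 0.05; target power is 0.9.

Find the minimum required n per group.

n = 206 per group

Set Φ(δ − 1.960) = 0.9; then δ − 1.960 = Φ⁻¹(0.9) = 1.282, giving δ = 3.242.
(For δ > 0 the lower-tail rejection region contributes negligibly to power, so the one-term inversion is standard.)
δ = d·√(n/2) ⇒ n = 2(δ/d)² = 2 × (3.242 / 0.32)² = 205.22.
Round up to the next whole unit.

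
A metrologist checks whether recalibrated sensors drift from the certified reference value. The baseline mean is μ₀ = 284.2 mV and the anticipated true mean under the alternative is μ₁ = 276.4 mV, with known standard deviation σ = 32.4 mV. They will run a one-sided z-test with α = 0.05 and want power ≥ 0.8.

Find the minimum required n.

Standardized effect: d = |μ₁ − μ₀| / σ = |276.4 − 284.2| / 32.4 = 0.2407
For power 0.8 need Φ(δ − z_{0.05}) = 0.8, so δ = z_{0.05} + z_{0.20} = 1.645 + 0.842 = 2.486.
δ = d·√n ⇒ n = (δ/d)² = (2.486 / 0.2407)² = 106.68.
Rounding up, n = 107.

n = 107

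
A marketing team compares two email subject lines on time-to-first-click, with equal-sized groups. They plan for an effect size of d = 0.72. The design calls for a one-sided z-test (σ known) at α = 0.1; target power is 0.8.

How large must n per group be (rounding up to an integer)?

Set Φ(δ − 1.282) = 0.8; then δ − 1.282 = Φ⁻¹(0.8) = 0.842, giving δ = 2.123.
δ = d·√(n/2) ⇒ n = 2(δ/d)² = 2 × (2.123 / 0.72)² = 17.39.
Round up to the next whole unit.

n = 18 per group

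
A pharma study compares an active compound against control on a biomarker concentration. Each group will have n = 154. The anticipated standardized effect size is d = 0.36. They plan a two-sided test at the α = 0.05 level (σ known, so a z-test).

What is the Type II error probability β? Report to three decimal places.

β ≈ 0.115

Noncentrality parameter: δ = d·√(n/2) = 0.36 × √(154/2) = 3.1590
Critical value for a two-sided test at α = 0.05: z_{α/2} = 1.960.
Power = Φ(δ − 1.960) + Φ(−δ − 1.960) = Φ(1.199) + Φ(-5.119) = 0.8847 + 0.0000 = 0.8847.
Type II error: β = 1 − power = 1 − 0.8847 = 0.1153.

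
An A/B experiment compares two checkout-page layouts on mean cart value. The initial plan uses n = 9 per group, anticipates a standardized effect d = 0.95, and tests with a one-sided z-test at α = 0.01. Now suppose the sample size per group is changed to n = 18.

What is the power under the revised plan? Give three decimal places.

Power ≈ 0.700

With n = 18 per group: δ = d·√(n/2) = 0.95 × √(18/2) = 2.8500. Critical value z_{0.01} = 2.326.
Revised power = Φ(δ − 2.326) = Φ(0.524) = 0.6997.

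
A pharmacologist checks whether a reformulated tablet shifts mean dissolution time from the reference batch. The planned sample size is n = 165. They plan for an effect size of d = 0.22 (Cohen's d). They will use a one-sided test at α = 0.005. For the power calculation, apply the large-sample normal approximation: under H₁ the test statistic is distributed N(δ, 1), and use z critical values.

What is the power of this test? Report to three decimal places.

Power ≈ 0.599

Noncentrality parameter: δ = d·√n = 0.22 × √165 = 2.8260
Critical value for a one-sided test at α = 0.005: z_α = 2.576.
Power = P(Z > 2.576 − δ) = Φ(0.250) = 0.5988.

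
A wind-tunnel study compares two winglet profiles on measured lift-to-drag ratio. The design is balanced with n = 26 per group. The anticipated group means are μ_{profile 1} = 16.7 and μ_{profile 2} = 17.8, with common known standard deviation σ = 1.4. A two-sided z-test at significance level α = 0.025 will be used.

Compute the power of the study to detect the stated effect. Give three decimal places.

Power ≈ 0.723

Standardized effect: d = |μ_{profile 1} − μ_{profile 2}| / σ = |16.7 − 17.8| / 1.4 = 0.7857
Noncentrality parameter: δ = d·√(n/2) = 0.7857 × √(26/2) = 2.8329
Two-sided α = 0.025 → critical value z_{0.0125} = 2.241.
Power = Φ(δ − 2.241) + Φ(−δ − 2.241) = Φ(0.592) + Φ(-5.074) = 0.7229 + 0.0000 = 0.7229.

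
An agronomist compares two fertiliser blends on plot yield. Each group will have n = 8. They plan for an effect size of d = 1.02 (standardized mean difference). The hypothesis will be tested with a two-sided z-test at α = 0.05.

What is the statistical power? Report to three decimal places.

Noncentrality parameter: λ = d·√(n/2) = 1.02 × √(8/2) = 2.0400
Two-sided α = 0.05 → critical value z_{0.025} = 1.960.
Power = Φ(λ − 1.960) + Φ(−λ − 1.960) = Φ(0.080) + Φ(-4.000) = 0.5319 + 0.0000 = 0.5319.

Power ≈ 0.532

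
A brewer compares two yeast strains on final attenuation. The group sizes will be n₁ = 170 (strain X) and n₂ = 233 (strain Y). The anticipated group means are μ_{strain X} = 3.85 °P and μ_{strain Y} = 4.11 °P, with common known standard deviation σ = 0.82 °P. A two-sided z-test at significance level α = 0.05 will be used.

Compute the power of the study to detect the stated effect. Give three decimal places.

Standardized effect: d = |μ_{strain X} − μ_{strain Y}| / σ = |3.85 − 4.11| / 0.82 = 0.3171
Noncentrality parameter: λ = d / √(1/n₁ + 1/n₂) = 0.3171 / √(1/170 + 1/233) = 3.1435
Two-sided α = 0.05 → critical value z_{0.025} = 1.960.
Power = Φ(λ − 1.960) + Φ(−λ − 1.960) = Φ(1.184) + Φ(-5.103) = 0.8817 + 0.0000 = 0.8817.

Power ≈ 0.882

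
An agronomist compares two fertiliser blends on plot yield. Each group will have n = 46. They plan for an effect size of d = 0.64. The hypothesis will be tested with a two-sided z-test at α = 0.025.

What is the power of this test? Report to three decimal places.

Power ≈ 0.796

Noncentrality parameter: λ = d·√(n/2) = 0.64 × √(46/2) = 3.0693
Critical value for a two-sided test at α = 0.025: z_{α/2} = 2.241.
Power = Φ(λ − 2.241) + Φ(−λ − 2.241) = Φ(0.828) + Φ(-5.311) = 0.7961 + 0.0000 = 0.7961.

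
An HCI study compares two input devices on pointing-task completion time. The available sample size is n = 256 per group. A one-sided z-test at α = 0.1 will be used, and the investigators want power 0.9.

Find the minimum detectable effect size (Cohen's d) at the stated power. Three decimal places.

Required noncentrality: δ = z_{0.1} + z_{0.10} = 1.282 + 1.282 = 2.563.
δ = d·√(n/2) ⇒ d = δ/√(n/2) = 2.563/√(256/2) = 0.2265.

d ≈ 0.227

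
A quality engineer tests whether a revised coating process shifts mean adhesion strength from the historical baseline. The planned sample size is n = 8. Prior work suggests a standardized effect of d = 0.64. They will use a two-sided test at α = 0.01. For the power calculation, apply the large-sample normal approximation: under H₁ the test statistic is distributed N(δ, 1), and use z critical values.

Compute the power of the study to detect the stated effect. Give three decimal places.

Power ≈ 0.222

Noncentrality parameter: δ = d·√n = 0.64 × √8 = 1.8102
Two-sided α = 0.01 → critical value z_{0.005} = 2.576.
Power = Φ(δ − 2.576) + Φ(−δ − 2.576) = Φ(-0.766) + Φ(-4.386) = 0.2219 + 0.0000 = 0.2220.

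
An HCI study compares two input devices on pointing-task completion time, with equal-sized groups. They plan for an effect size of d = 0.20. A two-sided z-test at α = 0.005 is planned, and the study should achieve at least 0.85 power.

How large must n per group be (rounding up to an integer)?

n = 739 per group

For power 0.85 need Φ(δ − z_{0.0025}) = 0.85, so δ = z_{0.0025} + z_{0.15} = 2.807 + 1.036 = 3.843.
(Ignoring the negligible lower-tail rejection probability gives the usual closed-form inversion.)
δ = d·√(n/2) ⇒ n = 2(δ/d)² = 2 × (3.843 / 0.20)² = 738.61.
Round up to the next whole unit.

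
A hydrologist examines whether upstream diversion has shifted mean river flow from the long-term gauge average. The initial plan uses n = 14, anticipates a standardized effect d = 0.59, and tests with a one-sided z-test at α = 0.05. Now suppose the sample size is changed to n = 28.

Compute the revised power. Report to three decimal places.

Power ≈ 0.930

With n = 28: δ = d·√n = 0.59 × √28 = 3.1220. Critical value z_{0.05} = 1.645.
Revised power = Φ(δ − 1.645) = Φ(1.477) = 0.9302.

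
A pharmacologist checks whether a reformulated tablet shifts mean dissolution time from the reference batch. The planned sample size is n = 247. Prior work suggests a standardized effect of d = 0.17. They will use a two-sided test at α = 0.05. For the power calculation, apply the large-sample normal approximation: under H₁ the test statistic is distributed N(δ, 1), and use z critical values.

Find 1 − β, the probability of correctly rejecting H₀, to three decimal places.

Noncentrality parameter: δ = d·√n = 0.17 × √247 = 2.6718
Two-sided α = 0.05 → critical value z_{0.025} = 1.960.
Power = Φ(δ − 1.960) + Φ(−δ − 1.960) = Φ(0.712) + Φ(-4.632) = 0.7617 + 0.0000 = 0.7617.

Power ≈ 0.762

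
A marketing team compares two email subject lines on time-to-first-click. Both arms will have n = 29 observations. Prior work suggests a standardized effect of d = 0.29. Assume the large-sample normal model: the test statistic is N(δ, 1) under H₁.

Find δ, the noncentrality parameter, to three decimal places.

The noncentrality parameter scales effect size by the design's sample-size factor: δ = d·√(n/2) = 0.29 × √(29/2) = 1.1043

δ ≈ 1.104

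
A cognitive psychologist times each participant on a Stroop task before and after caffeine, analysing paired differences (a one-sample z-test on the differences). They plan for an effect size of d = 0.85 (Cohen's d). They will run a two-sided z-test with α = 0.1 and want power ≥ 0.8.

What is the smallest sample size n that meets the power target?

n = 9

Set Φ(δ − 1.645) = 0.8; then δ − 1.645 = Φ⁻¹(0.8) = 0.842, giving δ = 2.486.
(Ignoring the negligible lower-tail rejection probability gives the usual closed-form inversion.)
δ = d·√n ⇒ n = (δ/d)² = (2.486 / 0.85)² = 8.56.
Rounding up, n = 9.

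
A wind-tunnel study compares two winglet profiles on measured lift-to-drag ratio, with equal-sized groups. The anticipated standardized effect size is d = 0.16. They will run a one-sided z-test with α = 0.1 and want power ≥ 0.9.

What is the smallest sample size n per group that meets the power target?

Set Φ(δ − 1.282) = 0.9; then δ − 1.282 = Φ⁻¹(0.9) = 1.282, giving δ = 2.563.
δ = d·√(n/2) ⇒ n = 2(δ/d)² = 2 × (2.563 / 0.16)² = 513.24.
Rounding up, n = 514 per group.

n = 514 per group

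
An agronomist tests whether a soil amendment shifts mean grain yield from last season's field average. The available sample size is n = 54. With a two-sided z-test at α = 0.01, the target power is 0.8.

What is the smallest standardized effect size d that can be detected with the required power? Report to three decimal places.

d ≈ 0.465

Required noncentrality: δ = z_{0.005} + z_{0.20} = 2.576 + 0.842 = 3.417.
(Lower-tail contribution to power is negligible for δ > 0.)
δ = d·√n ⇒ d = δ/√n = 3.417/√54 = 0.4651.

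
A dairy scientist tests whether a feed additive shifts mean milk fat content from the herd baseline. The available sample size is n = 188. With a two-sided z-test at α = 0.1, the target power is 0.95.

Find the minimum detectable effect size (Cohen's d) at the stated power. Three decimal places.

Need Φ(δ − 1.645) = 0.95, so δ = 1.645 + 1.645 = 3.290.
(The second rejection-region term Φ(−δ − z_{α/2}) is negligible and dropped.)
δ = d·√n ⇒ d = δ/√n = 3.290/√188 = 0.2399.

d ≈ 0.240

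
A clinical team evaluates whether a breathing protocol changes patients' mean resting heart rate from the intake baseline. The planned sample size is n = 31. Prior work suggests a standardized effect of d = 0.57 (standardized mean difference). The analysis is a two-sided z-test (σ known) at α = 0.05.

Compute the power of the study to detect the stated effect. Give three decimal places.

Power ≈ 0.888

Noncentrality parameter: δ = d·√n = 0.57 × √31 = 3.1736
Critical value for a two-sided test at α = 0.05: z_{α/2} = 1.960.
Power = Φ(δ − 1.960) + Φ(−δ − 1.960) = Φ(1.214) + Φ(-5.134) = 0.8876 + 0.0000 = 0.8876.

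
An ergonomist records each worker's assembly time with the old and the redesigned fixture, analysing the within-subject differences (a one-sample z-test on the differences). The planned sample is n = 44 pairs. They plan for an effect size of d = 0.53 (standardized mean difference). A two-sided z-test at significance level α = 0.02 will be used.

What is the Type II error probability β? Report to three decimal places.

β ≈ 0.117

Noncentrality parameter: δ = d·√n = 0.53 × √44 = 3.5156
Two-sided α = 0.02 → critical value z_{0.01} = 2.326.
Power = Φ(δ − 2.326) + Φ(−δ − 2.326) = Φ(1.189) + Φ(-5.842) = 0.8828 + 0.0000 = 0.8828.
Type II error: β = 1 − power = 1 − 0.8828 = 0.1172.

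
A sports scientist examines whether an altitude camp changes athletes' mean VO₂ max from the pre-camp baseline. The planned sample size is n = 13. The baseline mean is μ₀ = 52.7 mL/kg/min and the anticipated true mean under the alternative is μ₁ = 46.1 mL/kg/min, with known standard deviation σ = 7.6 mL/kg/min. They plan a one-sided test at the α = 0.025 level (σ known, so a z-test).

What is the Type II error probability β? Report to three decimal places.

β ≈ 0.121

Standardized effect: d = |μ₁ − μ₀| / σ = |46.1 − 52.7| / 7.6 = 0.8684
Noncentrality parameter: δ = d·√n = 0.8684 × √13 = 3.1311
One-sided α = 0.025 → critical value z_{0.025} = 1.960.
Power = Φ(δ − 1.960) = Φ(1.171) = 0.8792.
Type II error: β = 1 − power = 1 − 0.8792 = 0.1208.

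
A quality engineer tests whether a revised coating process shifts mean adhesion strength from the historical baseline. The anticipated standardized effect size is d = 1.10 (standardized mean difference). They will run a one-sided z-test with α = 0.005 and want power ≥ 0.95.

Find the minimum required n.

n = 15

Set Φ(δ − 2.576) = 0.95; then δ − 2.576 = Φ⁻¹(0.95) = 1.645, giving δ = 4.221.
δ = d·√n ⇒ n = (δ/d)² = (4.221 / 1.10)² = 14.72.
Round up to the next whole unit.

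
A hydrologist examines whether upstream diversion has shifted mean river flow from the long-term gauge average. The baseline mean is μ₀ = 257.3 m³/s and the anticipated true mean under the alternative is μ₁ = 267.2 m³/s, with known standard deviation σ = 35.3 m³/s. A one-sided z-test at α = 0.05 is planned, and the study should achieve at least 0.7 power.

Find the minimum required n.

n = 60

Standardized effect: d = |μ₁ − μ₀| / σ = |267.2 − 257.3| / 35.3 = 0.2805
For power 0.7 need Φ(δ − z_{0.05}) = 0.7, so δ = z_{0.05} + z_{0.30} = 1.645 + 0.524 = 2.169.
δ = d·√n ⇒ n = (δ/d)² = (2.169 / 0.2805)² = 59.83.
Round up to the next whole unit.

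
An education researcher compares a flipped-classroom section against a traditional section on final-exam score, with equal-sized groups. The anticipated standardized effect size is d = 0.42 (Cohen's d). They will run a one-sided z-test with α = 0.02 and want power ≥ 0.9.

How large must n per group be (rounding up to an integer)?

n = 127 per group

Set Φ(δ − 2.054) = 0.9; then δ − 2.054 = Φ⁻¹(0.9) = 1.282, giving δ = 3.335.
δ = d·√(n/2) ⇒ n = 2(δ/d)² = 2 × (3.335 / 0.42)² = 126.13.
Rounding up, n = 127 per group.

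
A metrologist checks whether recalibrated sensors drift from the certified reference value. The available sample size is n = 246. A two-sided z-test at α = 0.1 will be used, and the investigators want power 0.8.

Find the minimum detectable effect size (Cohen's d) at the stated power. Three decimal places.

d ≈ 0.159

Need Φ(δ − 1.645) = 0.8, so δ = 1.645 + 0.842 = 2.486.
(The second rejection-region term Φ(−δ − z_{α/2}) is negligible and dropped.)
δ = d·√n ⇒ d = δ/√n = 2.486/√246 = 0.1585.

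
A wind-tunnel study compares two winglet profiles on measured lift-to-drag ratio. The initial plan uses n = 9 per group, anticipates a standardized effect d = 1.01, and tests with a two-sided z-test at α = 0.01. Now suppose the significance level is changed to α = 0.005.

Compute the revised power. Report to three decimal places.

δ = d·√(n/2) = 1.01 × √(9/2) = 2.1425 (unchanged). New critical value: z_{0.0025} = 2.807.
Revised power = Φ(δ − 2.807) + Φ(−δ − 2.807) = Φ(-0.665) + Φ(-4.950) = 0.2532 + 0.0000 = 0.2532.

Power ≈ 0.253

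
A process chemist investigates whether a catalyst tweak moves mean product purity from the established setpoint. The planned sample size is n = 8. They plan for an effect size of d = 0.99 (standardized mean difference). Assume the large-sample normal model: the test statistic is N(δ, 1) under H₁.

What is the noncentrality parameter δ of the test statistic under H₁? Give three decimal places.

δ ≈ 2.800

δ = d·√n = 0.99 × √8 = 2.8001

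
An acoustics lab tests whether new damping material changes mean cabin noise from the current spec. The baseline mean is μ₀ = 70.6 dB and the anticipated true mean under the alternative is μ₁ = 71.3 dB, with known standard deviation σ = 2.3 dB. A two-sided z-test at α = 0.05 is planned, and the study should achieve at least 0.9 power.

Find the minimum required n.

Standardized effect: d = |μ₁ − μ₀| / σ = |71.3 − 70.6| / 2.3 = 0.3043
For power 0.9 need Φ(δ − z_{0.025}) = 0.9, so δ = z_{0.025} + z_{0.10} = 1.960 + 1.282 = 3.242.
(Ignoring the negligible lower-tail rejection probability gives the usual closed-form inversion.)
δ = d·√n ⇒ n = (δ/d)² = (3.242 / 0.3043)² = 113.44.
Rounding up, n = 114.

n = 114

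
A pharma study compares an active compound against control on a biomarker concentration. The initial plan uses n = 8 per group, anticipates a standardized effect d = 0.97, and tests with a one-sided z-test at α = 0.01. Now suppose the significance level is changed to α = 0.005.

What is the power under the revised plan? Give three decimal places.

Power ≈ 0.262

δ = d·√(n/2) = 0.97 × √(8/2) = 1.9400 (unchanged). New critical value: z_{0.005} = 2.576.
Revised power = P(Z > 2.576 − δ) = Φ(-0.636) = 0.2624.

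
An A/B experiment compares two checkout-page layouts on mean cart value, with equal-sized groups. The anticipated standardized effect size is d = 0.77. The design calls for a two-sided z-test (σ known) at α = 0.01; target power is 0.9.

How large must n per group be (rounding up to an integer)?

For power 0.9 need Φ(δ − z_{0.005}) = 0.9, so δ = z_{0.005} + z_{0.10} = 2.576 + 1.282 = 3.857.
(Ignoring the negligible lower-tail rejection probability gives the usual closed-form inversion.)
δ = d·√(n/2) ⇒ n = 2(δ/d)² = 2 × (3.857 / 0.77)² = 50.19.
Round up to the next whole unit.

n = 51 per group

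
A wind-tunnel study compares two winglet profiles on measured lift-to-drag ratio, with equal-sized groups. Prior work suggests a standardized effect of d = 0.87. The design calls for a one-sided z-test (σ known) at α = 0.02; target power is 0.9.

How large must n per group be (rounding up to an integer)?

For power 0.9 need Φ(δ − z_{0.02}) = 0.9, so δ = z_{0.02} + z_{0.10} = 2.054 + 1.282 = 3.335.
δ = d·√(n/2) ⇒ n = 2(δ/d)² = 2 × (3.335 / 0.87)² = 29.39.
Rounding up, n = 30 per group.

n = 30 per group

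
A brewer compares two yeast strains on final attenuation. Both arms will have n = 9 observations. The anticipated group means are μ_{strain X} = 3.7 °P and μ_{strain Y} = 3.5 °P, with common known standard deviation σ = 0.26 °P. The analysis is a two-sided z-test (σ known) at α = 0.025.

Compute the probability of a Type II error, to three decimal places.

Standardized effect: d = |μ_{strain X} − μ_{strain Y}| / σ = |3.7 − 3.5| / 0.26 = 0.7692
Noncentrality parameter: δ = d·√(n/2) = 0.7692 × √(9/2) = 1.6318
Critical value for a two-sided test at α = 0.025: z_{α/2} = 2.241.
Power = Φ(δ − 2.241) + Φ(−δ − 2.241) = Φ(-0.610) + Φ(-3.873) = 0.2711 + 0.0001 = 0.2711.
Type II error: β = 1 − power = 1 − 0.2711 = 0.7289.

β ≈ 0.729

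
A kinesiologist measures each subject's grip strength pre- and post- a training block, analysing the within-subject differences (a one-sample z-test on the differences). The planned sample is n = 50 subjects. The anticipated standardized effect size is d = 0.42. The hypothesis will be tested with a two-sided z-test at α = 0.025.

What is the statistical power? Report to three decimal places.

Noncentrality parameter: δ = d·√n = 0.42 × √50 = 2.9698
Critical value for a two-sided test at α = 0.025: z_{α/2} = 2.241.
Power = Φ(δ − 2.241) + Φ(−δ − 2.241) = Φ(0.728) + Φ(-5.211) = 0.7668 + 0.0000 = 0.7668.

Power ≈ 0.767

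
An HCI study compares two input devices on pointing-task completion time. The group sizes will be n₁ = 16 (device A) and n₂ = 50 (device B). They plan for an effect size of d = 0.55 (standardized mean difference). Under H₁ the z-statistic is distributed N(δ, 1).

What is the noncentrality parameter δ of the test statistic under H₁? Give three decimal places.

The noncentrality parameter scales effect size by the design's sample-size factor: δ = d / √(1/n₁ + 1/n₂) = 0.55 / √(1/16 + 1/50) = 1.9149

δ ≈ 1.915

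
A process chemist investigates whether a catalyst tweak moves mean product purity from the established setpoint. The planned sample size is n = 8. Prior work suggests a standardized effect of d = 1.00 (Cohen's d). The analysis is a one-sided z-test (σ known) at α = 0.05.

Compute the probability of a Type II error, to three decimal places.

Noncentrality parameter: δ = d·√n = 1.00 × √8 = 2.8284
One-sided α = 0.05 → critical value z_{0.05} = 1.645.
Power = Φ(δ − 1.645) = Φ(1.184) = 0.8817.
Type II error: β = 1 − power = 1 − 0.8817 = 0.1183.

β ≈ 0.118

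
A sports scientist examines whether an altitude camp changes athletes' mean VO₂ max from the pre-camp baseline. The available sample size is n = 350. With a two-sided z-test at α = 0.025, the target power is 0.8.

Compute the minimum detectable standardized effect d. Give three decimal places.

d ≈ 0.165

Required noncentrality: δ = z_{0.0125} + z_{0.20} = 2.241 + 0.842 = 3.083.
(Lower-tail contribution to power is negligible for δ > 0.)
δ = d·√n ⇒ d = δ/√n = 3.083/√350 = 0.1648.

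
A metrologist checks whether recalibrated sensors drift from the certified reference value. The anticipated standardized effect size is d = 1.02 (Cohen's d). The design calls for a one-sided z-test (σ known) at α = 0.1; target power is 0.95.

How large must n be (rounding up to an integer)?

For power 0.95 need Φ(δ − z_{0.1}) = 0.95, so δ = z_{0.1} + z_{0.05} = 1.282 + 1.645 = 2.926.
δ = d·√n ⇒ n = (δ/d)² = (2.926 / 1.02)² = 8.23.
Rounding up, n = 9.

n = 9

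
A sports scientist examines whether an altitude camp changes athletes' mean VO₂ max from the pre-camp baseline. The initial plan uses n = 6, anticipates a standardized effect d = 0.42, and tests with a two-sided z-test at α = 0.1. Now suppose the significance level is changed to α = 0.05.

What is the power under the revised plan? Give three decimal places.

Power ≈ 0.177

δ = d·√n = 0.42 × √6 = 1.0288 (unchanged). New critical value: z_{0.025} = 1.960.
Revised power = Φ(δ − 1.960) + Φ(−δ − 1.960) = Φ(-0.931) + Φ(-2.989) = 0.1759 + 0.0014 = 0.1773.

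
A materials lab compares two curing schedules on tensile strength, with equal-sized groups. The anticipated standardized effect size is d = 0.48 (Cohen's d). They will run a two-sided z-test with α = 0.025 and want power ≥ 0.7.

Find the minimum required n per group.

Set Φ(δ − 2.241) = 0.7; then δ − 2.241 = Φ⁻¹(0.7) = 0.524, giving δ = 2.766.
(The Φ(−δ − z_{α/2}) term is vanishingly small for δ > 0 and is dropped in the standard sample-size formula.)
δ = d·√(n/2) ⇒ n = 2(δ/d)² = 2 × (2.766 / 0.48)² = 66.40.
Rounding up, n = 67 per group.

n = 67 per group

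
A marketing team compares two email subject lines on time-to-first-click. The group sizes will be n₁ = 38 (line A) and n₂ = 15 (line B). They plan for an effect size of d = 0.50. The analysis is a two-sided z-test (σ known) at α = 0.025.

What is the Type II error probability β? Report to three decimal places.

β ≈ 0.726

Noncentrality parameter: δ = d / √(1/n₁ + 1/n₂) = 0.50 / √(1/38 + 1/15) = 1.6397
Critical value for a two-sided test at α = 0.025: z_{α/2} = 2.241.
Power = Φ(δ − 2.241) + Φ(−δ − 2.241) = Φ(-0.602) + Φ(-3.881) = 0.2737 + 0.0001 = 0.2737.
Type II error: β = 1 − power = 1 − 0.2737 = 0.7263.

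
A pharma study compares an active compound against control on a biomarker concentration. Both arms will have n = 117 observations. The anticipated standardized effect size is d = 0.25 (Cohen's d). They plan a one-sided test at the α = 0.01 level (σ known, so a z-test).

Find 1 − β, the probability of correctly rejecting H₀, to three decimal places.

Noncentrality parameter: δ = d·√(n/2) = 0.25 × √(117/2) = 1.9121
Critical value for a one-sided test at α = 0.01: z_α = 2.326.
Power = Φ(δ − 2.326) = Φ(-0.414) = 0.3394.

Power ≈ 0.339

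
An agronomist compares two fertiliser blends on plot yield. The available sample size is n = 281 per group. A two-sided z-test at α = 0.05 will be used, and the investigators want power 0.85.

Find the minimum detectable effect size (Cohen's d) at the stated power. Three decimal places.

Need Φ(δ − 1.960) = 0.85, so δ = 1.960 + 1.036 = 2.996.
(The second rejection-region term Φ(−δ − z_{α/2}) is negligible and dropped.)
δ = d·√(n/2) ⇒ d = δ/√(n/2) = 2.996/√(281/2) = 0.2528.

d ≈ 0.253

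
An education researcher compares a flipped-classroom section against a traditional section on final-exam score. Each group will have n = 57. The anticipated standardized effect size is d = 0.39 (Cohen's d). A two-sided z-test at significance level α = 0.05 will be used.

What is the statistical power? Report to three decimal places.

Power ≈ 0.549

Noncentrality parameter: δ = d·√(n/2) = 0.39 × √(57/2) = 2.0820
Two-sided α = 0.05 → critical value z_{0.025} = 1.960.
Power = Φ(δ − 1.960) + Φ(−δ − 1.960) = Φ(0.122) + Φ(-4.042) = 0.5486 + 0.0000 = 0.5486.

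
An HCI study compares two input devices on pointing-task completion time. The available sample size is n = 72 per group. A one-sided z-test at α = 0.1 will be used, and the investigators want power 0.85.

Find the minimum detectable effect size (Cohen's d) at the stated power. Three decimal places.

Need Φ(δ − 1.282) = 0.85, so δ = 1.282 + 1.036 = 2.318.
δ = d·√(n/2) ⇒ d = δ/√(n/2) = 2.318/√(72/2) = 0.3863.

d ≈ 0.386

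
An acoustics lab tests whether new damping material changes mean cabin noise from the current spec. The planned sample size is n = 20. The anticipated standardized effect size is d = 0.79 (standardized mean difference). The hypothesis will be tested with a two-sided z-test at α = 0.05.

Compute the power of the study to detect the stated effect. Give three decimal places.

Power ≈ 0.942

Noncentrality parameter: δ = d·√n = 0.79 × √20 = 3.5330
Two-sided α = 0.05 → critical value z_{0.025} = 1.960.
Power = Φ(δ − 1.960) + Φ(−δ − 1.960) = Φ(1.573) + Φ(-5.493) = 0.9421 + 0.0000 = 0.9421.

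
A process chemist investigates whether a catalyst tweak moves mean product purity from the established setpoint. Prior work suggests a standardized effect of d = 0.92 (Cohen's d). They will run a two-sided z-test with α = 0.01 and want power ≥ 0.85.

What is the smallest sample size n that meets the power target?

For power 0.85 need Φ(δ − z_{0.005}) = 0.85, so δ = z_{0.005} + z_{0.15} = 2.576 + 1.036 = 3.612.
(Ignoring the negligible lower-tail rejection probability gives the usual closed-form inversion.)
δ = d·√n ⇒ n = (δ/d)² = (3.612 / 0.92)² = 15.42.
Rounding up, n = 16.

n = 16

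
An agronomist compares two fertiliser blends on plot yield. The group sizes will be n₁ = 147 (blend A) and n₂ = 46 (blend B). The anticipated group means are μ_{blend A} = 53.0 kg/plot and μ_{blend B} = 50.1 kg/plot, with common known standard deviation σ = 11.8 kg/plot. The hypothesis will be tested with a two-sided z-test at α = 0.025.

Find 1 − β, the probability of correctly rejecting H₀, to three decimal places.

Power ≈ 0.216

Standardized effect: d = |μ_{blend A} − μ_{blend B}| / σ = |53.0 − 50.1| / 11.8 = 0.2458
Noncentrality parameter: δ = d / √(1/n₁ + 1/n₂) = 0.2458 / √(1/147 + 1/46) = 1.4547
Critical value for a two-sided test at α = 0.025: z_{α/2} = 2.241.
Power = Φ(δ − 2.241) + Φ(−δ − 2.241) = Φ(-0.787) + Φ(-3.696) = 0.2157 + 0.0001 = 0.2158.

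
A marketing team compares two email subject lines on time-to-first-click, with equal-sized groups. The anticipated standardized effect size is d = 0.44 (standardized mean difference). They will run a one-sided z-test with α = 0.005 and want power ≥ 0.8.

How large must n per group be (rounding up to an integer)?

n = 121 per group

For power 0.8 need Φ(δ − z_{0.005}) = 0.8, so δ = z_{0.005} + z_{0.20} = 2.576 + 0.842 = 3.417.
δ = d·√(n/2) ⇒ n = 2(δ/d)² = 2 × (3.417 / 0.44)² = 120.65.
Round up to the next whole unit.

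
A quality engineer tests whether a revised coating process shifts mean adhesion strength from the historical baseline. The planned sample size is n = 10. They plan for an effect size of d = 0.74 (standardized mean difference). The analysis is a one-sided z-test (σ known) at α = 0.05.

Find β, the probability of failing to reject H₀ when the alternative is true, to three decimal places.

β ≈ 0.243

Noncentrality parameter: δ = d·√n = 0.74 × √10 = 2.3401
Critical value for a one-sided test at α = 0.05: z_α = 1.645.
Power = Φ(δ − 1.645) = Φ(0.695) = 0.7565.
Type II error: β = 1 − power = 1 − 0.7565 = 0.2435.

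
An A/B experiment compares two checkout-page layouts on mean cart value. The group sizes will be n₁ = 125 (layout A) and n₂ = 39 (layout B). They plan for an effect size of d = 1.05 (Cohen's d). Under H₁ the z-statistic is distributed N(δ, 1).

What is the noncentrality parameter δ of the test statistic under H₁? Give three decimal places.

δ ≈ 5.725

δ = d / √(1/n₁ + 1/n₂) = 1.05 / √(1/125 + 1/39) = 5.7247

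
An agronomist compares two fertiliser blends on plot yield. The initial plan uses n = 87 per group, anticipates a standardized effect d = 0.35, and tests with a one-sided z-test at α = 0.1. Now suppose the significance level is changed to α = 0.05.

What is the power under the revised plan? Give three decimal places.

δ = d·√(n/2) = 0.35 × √(87/2) = 2.3084 (unchanged). New critical value: z_{0.05} = 1.645.
Revised power = P(Z > 1.645 − δ) = Φ(0.664) = 0.7465.

Power ≈ 0.747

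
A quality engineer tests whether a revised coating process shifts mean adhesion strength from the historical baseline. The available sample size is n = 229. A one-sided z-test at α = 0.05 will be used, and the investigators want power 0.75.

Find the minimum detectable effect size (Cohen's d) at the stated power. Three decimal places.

Required noncentrality: δ = z_{0.05} + z_{0.25} = 1.645 + 0.674 = 2.319.
δ = d·√n ⇒ d = δ/√n = 2.319/√229 = 0.1533.

d ≈ 0.153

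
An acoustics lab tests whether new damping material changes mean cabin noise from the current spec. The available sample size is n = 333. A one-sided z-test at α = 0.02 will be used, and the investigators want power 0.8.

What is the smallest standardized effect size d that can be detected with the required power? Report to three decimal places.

d ≈ 0.159

Need Φ(δ − 2.054) = 0.8, so δ = 2.054 + 0.842 = 2.895.
δ = d·√n ⇒ d = δ/√n = 2.895/√333 = 0.1587.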